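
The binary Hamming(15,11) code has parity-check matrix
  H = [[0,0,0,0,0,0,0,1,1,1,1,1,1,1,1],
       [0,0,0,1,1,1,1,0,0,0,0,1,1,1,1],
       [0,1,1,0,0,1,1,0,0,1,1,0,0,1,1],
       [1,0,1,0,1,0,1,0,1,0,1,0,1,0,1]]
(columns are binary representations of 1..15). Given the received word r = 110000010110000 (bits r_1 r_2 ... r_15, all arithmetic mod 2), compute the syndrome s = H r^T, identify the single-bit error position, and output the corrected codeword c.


s = (1, 0, 1, 0)^T, error position = 10, corrected codeword c = 110000010010000

Compute s = H r^T mod 2 one row at a time:
  s_1 = 1 + 0 + 1 + 1 + 0 + 0 + 0 + 0 = 3 ≡ 1 (mod 2).
  s_2 = 0 + 0 + 0 + 0 + 0 + 0 + 0 + 0 = 0 ≡ 0 (mod 2).
  s_3 = 1 + 0 + 0 + 0 + 1 + 1 + 0 + 0 = 3 ≡ 1 (mod 2).
  s_4 = 1 + 0 + 0 + 0 + 0 + 1 + 0 + 0 = 2 ≡ 0 (mod 2).
s = (1, 0, 1, 0)^T — this equals column 10 of H (binary 1010), so error is at position 10.
Correct: flip bit 10 of r = 110000010110000 to get c = 110000010010000.


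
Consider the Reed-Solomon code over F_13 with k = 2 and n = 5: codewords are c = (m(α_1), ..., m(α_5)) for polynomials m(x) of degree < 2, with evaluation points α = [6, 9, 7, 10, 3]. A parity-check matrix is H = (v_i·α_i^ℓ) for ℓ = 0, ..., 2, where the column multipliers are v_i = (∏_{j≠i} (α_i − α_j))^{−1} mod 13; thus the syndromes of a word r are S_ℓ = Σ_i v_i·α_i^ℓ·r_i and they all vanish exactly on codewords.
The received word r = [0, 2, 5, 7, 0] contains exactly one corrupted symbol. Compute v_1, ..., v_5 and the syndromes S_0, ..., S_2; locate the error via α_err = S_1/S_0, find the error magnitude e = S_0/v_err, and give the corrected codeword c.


S = (8, 11, 7), error at position 5, error magnitude e = 2, c = [0, 2, 5, 7, 11].

Step 1: column multipliers v_i = (∏_{j≠i}(α_i − α_j))^{−1} mod 13.
  i = 1 (α = 6): (6−9)(6−7)(6−10)(6−3) = (−3)·(−1)·(−4)·3 = −36 ≡ 3, so v_1 = 3^{−1} = 9 (mod 13).
  i = 2 (α = 9): (9−6)(9−7)(9−10)(9−3) = 3·2·(−1)·6 = −36 ≡ 3, so v_2 = 3^{−1} = 9 (mod 13).
  i = 3 (α = 7): (7−6)(7−9)(7−10)(7−3) = 1·(−2)·(−3)·4 = 24 ≡ 11, so v_3 = 11^{−1} = 6 (mod 13).
  i = 4 (α = 10): (10−6)(10−9)(10−7)(10−3) = 4·1·3·7 = 84 ≡ 6, so v_4 = 6^{−1} = 11 (mod 13).
  i = 5 (α = 3): (3−6)(3−9)(3−7)(3−10) = (−3)·(−6)·(−4)·(−7) = 504 ≡ 10, so v_5 = 10^{−1} = 4 (mod 13).
  v = [9, 9, 6, 11, 4].
Step 2: syndromes of r = [0, 2, 5, 7, 0] (all sums mod 13).
  S_0 = Σ v_i r_i = 9·0 + 9·2 + 6·5 + 11·7 + 4·0 = 125 ≡ 8.
  S_1 = Σ v_i α_i r_i = 9·6·0 + 9·9·2 + 6·7·5 + 11·10·7 + 4·3·0 = 1142 ≡ 11.
  α_i^2 mod 13 = [10, 3, 10, 9, 9].
  S_2 = Σ v_i α_i^2 r_i = 9·10·0 + 9·3·2 + 6·10·5 + 11·9·7 + 4·9·0 = 1047 ≡ 7.
  S = (8, 11, 7) ≠ 0, so r is not a codeword (an error is present).
Step 3: locate the error. For a single error e at position i, S_ℓ = v_i·e·α_i^ℓ, so α_err = S_1/S_0.
  S_0^{−1} = 8^{−1} = 5 (mod 13), so α_err = 11·5 = 55 ≡ 3 = α_5. Error position i = 5.
  Consistency check: S_2/S_1 = 7·6 = 42 ≡ 3 = α_err ✓ (single-error assumption holds).
Step 4: error magnitude e = S_0/v_5 = S_0·∏_{j≠5}(α_5 − α_j) = 8·10 = 80 ≡ 2 (mod 13).
Step 5: correct position 5: c_5 = r_5 − e = 0 − 2 ≡ 11 (mod 13). Hence c = [0, 2, 5, 7, 11].
  Check: interpolating c through the α_i gives m(x) = 9 + 5·x (degree < 2) with m(α_i) = c_i for every i, so c is indeed a codeword.


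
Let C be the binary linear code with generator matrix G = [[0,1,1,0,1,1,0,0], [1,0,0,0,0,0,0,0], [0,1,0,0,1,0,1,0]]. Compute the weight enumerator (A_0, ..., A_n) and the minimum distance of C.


Weight distribution: A_0 = 1, A_1 = 1, A_3 = 2, A_4 = 3, A_5 = 1. Minimum distance d = 1.

Enumerate all 2^3 = 8 messages m ∈ F_2^3.
For each, compute codeword c = mG in F_2^8, then tally its weight.
  m = 000 → c = 00000000, weight = 0.
  m = 100 → c = 01101100, weight = 4.
  m = 010 → c = 10000000, weight = 1.
  m = 110 → c = 11101100, weight = 5.
  m = 001 → c = 01001010, weight = 3.
  m = 101 → c = 00100110, weight = 3.
  m = 011 → c = 11001010, weight = 4.
  m = 111 → c = 10100110, weight = 4.
Tally weights:
  weight 0: 1 codewords.
  weight 1: 1 codewords.
  weight 3: 2 codewords.
  weight 4: 3 codewords.
  weight 5: 1 codewords.
Minimum distance d = smallest w > 0 with A_w > 0 = 1.
Sanity: Σ A_w = 8 = 2^3 = 8 ✓.


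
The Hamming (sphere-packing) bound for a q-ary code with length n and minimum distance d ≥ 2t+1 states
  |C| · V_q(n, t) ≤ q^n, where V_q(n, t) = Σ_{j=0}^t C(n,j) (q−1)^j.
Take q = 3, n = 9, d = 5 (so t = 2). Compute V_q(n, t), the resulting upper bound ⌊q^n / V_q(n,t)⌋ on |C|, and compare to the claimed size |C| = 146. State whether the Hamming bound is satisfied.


V_q(n, t) = 163, q^n = 19683, Hamming bound = 120, |C| = 146 > bound (violated).

Step 1: Compute V_q(n, t) = Σ_{j=0}^2 C(n, j) (q−1)^j.
  j = 0: C(9,0)·(2)^0 = 1·1 = 1.
  j = 1: C(9,1)·(2)^1 = 9·2 = 18.
  j = 2: C(9,2)·(2)^2 = 36·4 = 144.
  V_q(n, t) = 1 + 18 + 144 = 163.
Step 2: q^n = 3^9 = 19683.
Step 3: Hamming bound ⌊q^n / V_q(n,t)⌋ = ⌊19683/163⌋ = 120.
Step 4: Compare |C| = 146 to 120: violated.
The claimed |C| lies above the Hamming bound, so no 3-ary code of length 9 with d ≥ 5 can have 146 codewords.


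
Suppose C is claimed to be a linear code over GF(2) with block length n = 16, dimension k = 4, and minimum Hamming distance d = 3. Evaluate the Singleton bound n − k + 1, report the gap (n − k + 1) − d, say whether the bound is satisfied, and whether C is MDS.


Singleton RHS = n − k + 1 = 13, slack = 10, bound satisfied, not MDS.

Singleton bound: d ≤ n − k + 1.
Here n = 16, k = 4, so n − k + 1 = 13.
Given d = 3, check d ≤ 13: YES.
Slack = (n − k + 1) − d = 10.
The code is NOT MDS (slack = 10 > 0).
Description: the claimed parameters are [16, 4, 3]_2; such a code would be non-MDS.


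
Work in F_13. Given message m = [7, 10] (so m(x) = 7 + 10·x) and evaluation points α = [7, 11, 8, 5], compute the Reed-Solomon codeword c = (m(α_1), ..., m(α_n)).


c = [12, 0, 9, 5]

Message polynomial: m(x) = 7 + 10·x (mod 13).
For each evaluation point α_i, compute m(α_i) mod 13:
  α_1 = 7: Horner steps 10 → 12, so m(7) = 12.
  α_2 = 11: Horner steps 10 → 0, so m(11) = 0.
  α_3 = 8: Horner steps 10 → 9, so m(8) = 9.
  α_4 = 5: Horner steps 10 → 5, so m(5) = 5.
Codeword c = [12, 0, 9, 5] ∈ F_13^4.


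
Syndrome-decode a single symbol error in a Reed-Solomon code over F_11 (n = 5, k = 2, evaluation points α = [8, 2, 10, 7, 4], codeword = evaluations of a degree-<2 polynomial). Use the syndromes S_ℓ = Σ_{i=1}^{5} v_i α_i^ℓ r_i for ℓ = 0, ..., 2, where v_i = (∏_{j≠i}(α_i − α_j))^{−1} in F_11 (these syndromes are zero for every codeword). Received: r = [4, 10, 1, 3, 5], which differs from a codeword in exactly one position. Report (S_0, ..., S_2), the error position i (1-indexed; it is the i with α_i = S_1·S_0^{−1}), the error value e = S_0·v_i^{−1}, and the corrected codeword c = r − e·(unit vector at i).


S = (6, 4, 10), error at position 1, error magnitude e = 9, c = [6, 10, 1, 3, 5].

Step 1: column multipliers v_i = (∏_{j≠i}(α_i − α_j))^{−1} mod 11.
  i = 1 (α = 8): (8−2)(8−10)(8−7)(8−4) = 6·(−2)·1·4 = −48 ≡ 7, so v_1 = 7^{−1} = 8 (mod 11).
  i = 2 (α = 2): (2−8)(2−10)(2−7)(2−4) = (−6)·(−8)·(−5)·(−2) = 480 ≡ 7, so v_2 = 7^{−1} = 8 (mod 11).
  i = 3 (α = 10): (10−8)(10−2)(10−7)(10−4) = 2·8·3·6 = 288 ≡ 2, so v_3 = 2^{−1} = 6 (mod 11).
  i = 4 (α = 7): (7−8)(7−2)(7−10)(7−4) = (−1)·5·(−3)·3 = 45 ≡ 1, so v_4 = 1^{−1} = 1 (mod 11).
  i = 5 (α = 4): (4−8)(4−2)(4−10)(4−7) = (−4)·2·(−6)·(−3) = −144 ≡ 10, so v_5 = 10^{−1} = 10 (mod 11).
  v = [8, 8, 6, 1, 10].
Step 2: syndromes of r = [4, 10, 1, 3, 5] (all sums mod 11).
  S_0 = Σ v_i r_i = 8·4 + 8·10 + 6·1 + 1·3 + 10·5 = 171 ≡ 6.
  S_1 = Σ v_i α_i r_i = 8·8·4 + 8·2·10 + 6·10·1 + 1·7·3 + 10·4·5 = 697 ≡ 4.
  α_i^2 mod 11 = [9, 4, 1, 5, 5].
  S_2 = Σ v_i α_i^2 r_i = 8·9·4 + 8·4·10 + 6·1·1 + 1·5·3 + 10·5·5 = 879 ≡ 10.
  S = (6, 4, 10) ≠ 0, so r is not a codeword (an error is present).
Step 3: locate the error. For a single error e at position i, S_ℓ = v_i·e·α_i^ℓ, so α_err = S_1/S_0.
  S_0^{−1} = 6^{−1} = 2 (mod 11), so α_err = 4·2 = 8 ≡ 8 = α_1. Error position i = 1.
  Consistency check: S_2/S_1 = 10·3 = 30 ≡ 8 = α_err ✓ (single-error assumption holds).
Step 4: error magnitude e = S_0/v_1 = S_0·∏_{j≠1}(α_1 − α_j) = 6·7 = 42 ≡ 9 (mod 11).
Step 5: correct position 1: c_1 = r_1 − e = 4 − 9 ≡ 6 (mod 11). Hence c = [6, 10, 1, 3, 5].
  Check: interpolating c through the α_i gives m(x) = 4 + 3·x (degree < 2) with m(α_i) = c_i for every i, so c is indeed a codeword.


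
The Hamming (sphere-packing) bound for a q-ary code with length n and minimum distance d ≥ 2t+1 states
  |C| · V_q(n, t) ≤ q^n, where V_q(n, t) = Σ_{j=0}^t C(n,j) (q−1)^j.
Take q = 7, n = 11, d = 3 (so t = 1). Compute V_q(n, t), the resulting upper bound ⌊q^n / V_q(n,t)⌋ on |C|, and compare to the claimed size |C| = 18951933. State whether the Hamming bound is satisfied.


V_q(n, t) = 67, q^n = 1977326743, Hamming bound = 29512339, |C| = 18951933 ≤ bound (satisfied).

Step 1: Compute V_q(n, t) = Σ_{j=0}^1 C(n, j) (q−1)^j.
  j = 0: C(11,0)·(6)^0 = 1·1 = 1.
  j = 1: C(11,1)·(6)^1 = 11·6 = 66.
  V_q(n, t) = 1 + 66 = 67.
Step 2: q^n = 7^11 = 1977326743.
Step 3: Hamming bound ⌊q^n / V_q(n,t)⌋ = ⌊1977326743/67⌋ = 29512339.
Step 4: Compare |C| = 18951933 to 29512339: satisfied.
The claimed |C| lies below the Hamming bound.


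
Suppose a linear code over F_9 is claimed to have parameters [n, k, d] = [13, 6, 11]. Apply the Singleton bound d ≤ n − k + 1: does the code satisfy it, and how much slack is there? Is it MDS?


Singleton RHS = n − k + 1 = 8, slack = -3, bound violated (no such code; not MDS).

Singleton bound: d ≤ n − k + 1.
Here n = 13, k = 6, so n − k + 1 = 8.
Given d = 11, check d ≤ 8: NO.
Slack = (n − k + 1) − d = -3.
The slack is negative: d = 11 exceeds n − k + 1 = 8 by 3, so the Singleton bound is violated and no linear [13, 6, 11]_9 code can exist. In particular it is not MDS (MDS requires d = n − k + 1 exactly).
Description: the claimed parameters are [13, 6, 11]_9; such a code would be impossible (violates the Singleton bound).


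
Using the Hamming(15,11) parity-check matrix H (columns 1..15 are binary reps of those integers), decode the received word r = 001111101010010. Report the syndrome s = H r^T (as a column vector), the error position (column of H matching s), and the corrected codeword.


s = (1, 1, 1, 1)^T, error position = 15, corrected codeword c = 001111101010011

Compute s = H r^T mod 2 one row at a time:
  s_1 = 0 + 1 + 0 + 1 + 0 + 0 + 1 + 0 = 3 ≡ 1 (mod 2).
  s_2 = 1 + 1 + 1 + 1 + 0 + 0 + 1 + 0 = 5 ≡ 1 (mod 2).
  s_3 = 0 + 1 + 1 + 1 + 0 + 1 + 1 + 0 = 5 ≡ 1 (mod 2).
  s_4 = 0 + 1 + 1 + 1 + 1 + 1 + 0 + 0 = 5 ≡ 1 (mod 2).
s = (1, 1, 1, 1)^T — this equals column 15 of H (binary 1111), so error is at position 15.
Correct: flip bit 15 of r = 001111101010010 to get c = 001111101010011.


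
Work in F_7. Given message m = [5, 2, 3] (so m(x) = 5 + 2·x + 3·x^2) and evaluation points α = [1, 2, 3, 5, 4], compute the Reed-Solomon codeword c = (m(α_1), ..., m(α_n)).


c = [3, 0, 3, 6, 5]

Message polynomial: m(x) = 5 + 2·x + 3·x^2 (mod 7).
For each evaluation point α_i, compute m(α_i) mod 7:
  α_1 = 1: Horner steps 3 → 5 → 3, so m(1) = 3.
  α_2 = 2: Horner steps 3 → 1 → 0, so m(2) = 0.
  α_3 = 3: Horner steps 3 → 4 → 3, so m(3) = 3.
  α_4 = 5: Horner steps 3 → 3 → 6, so m(5) = 6.
  α_5 = 4: Horner steps 3 → 0 → 5, so m(4) = 5.
Codeword c = [3, 0, 3, 6, 5] ∈ F_7^5.


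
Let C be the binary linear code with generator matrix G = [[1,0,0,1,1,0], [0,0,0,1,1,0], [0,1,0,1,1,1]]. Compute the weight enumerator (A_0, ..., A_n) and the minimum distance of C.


Weight distribution: A_0 = 1, A_1 = 1, A_2 = 2, A_3 = 2, A_4 = 1, A_5 = 1. Minimum distance d = 1.

Enumerate all 2^3 = 8 messages m ∈ F_2^3.
For each, compute codeword c = mG in F_2^6, then tally its weight.
  m = 000 → c = 000000, weight = 0.
  m = 100 → c = 100110, weight = 3.
  m = 010 → c = 000110, weight = 2.
  m = 110 → c = 100000, weight = 1.
  m = 001 → c = 010111, weight = 4.
  m = 101 → c = 110001, weight = 3.
  m = 011 → c = 010001, weight = 2.
  m = 111 → c = 110111, weight = 5.
Tally weights:
  weight 0: 1 codewords.
  weight 1: 1 codewords.
  weight 2: 2 codewords.
  weight 3: 2 codewords.
  weight 4: 1 codewords.
  weight 5: 1 codewords.
Minimum distance d = smallest w > 0 with A_w > 0 = 1.
Sanity: Σ A_w = 8 = 2^3 = 8 ✓.


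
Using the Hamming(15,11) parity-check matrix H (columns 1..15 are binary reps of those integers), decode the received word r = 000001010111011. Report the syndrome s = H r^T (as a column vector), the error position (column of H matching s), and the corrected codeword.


s = (0, 0, 1, 0)^T, error position = 2, corrected codeword c = 010001010111011

Compute s = H r^T mod 2 one row at a time:
  s_1 = 1 + 0 + 1 + 1 + 1 + 0 + 1 + 1 = 6 ≡ 0 (mod 2).
  s_2 = 0 + 0 + 1 + 0 + 1 + 0 + 1 + 1 = 4 ≡ 0 (mod 2).
  s_3 = 0 + 0 + 1 + 0 + 1 + 1 + 1 + 1 = 5 ≡ 1 (mod 2).
  s_4 = 0 + 0 + 0 + 0 + 0 + 1 + 0 + 1 = 2 ≡ 0 (mod 2).
s = (0, 0, 1, 0)^T — this equals column 2 of H (binary 0010), so error is at position 2.
Correct: flip bit 2 of r = 000001010111011 to get c = 010001010111011.


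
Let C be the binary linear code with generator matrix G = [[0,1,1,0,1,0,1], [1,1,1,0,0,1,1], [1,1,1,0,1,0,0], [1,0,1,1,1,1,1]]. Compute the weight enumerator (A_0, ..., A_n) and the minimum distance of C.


Weight distribution: A_0 = 1, A_2 = 1, A_3 = 6, A_4 = 5, A_5 = 2, A_6 = 1. Minimum distance d = 2.

Enumerate all 2^4 = 16 messages m ∈ F_2^4.
For each, compute codeword c = mG in F_2^7, then tally its weight.
  m = 0000 → c = 0000000, weight = 0.
  m = 1000 → c = 0110101, weight = 4.
  m = 0100 → c = 1110011, weight = 5.
  m = 1100 → c = 1000110, weight = 3.
  m = 0010 → c = 1110100, weight = 4.
  m = 1010 → c = 1000001, weight = 2.
  m = 0110 → c = 0000111, weight = 3.
  m = 1110 → c = 0110010, weight = 3.
  m = 0001 → c = 1011111, weight = 6.
  m = 1001 → c = 1101010, weight = 4.
  m = 0101 → c = 0101100, weight = 3.
  m = 1101 → c = 0011001, weight = 3.
  m = 0011 → c = 0101011, weight = 4.
  m = 1011 → c = 0011110, weight = 4.
  m = 0111 → c = 1011000, weight = 3.
  m = 1111 → c = 1101101, weight = 5.
Tally weights:
  weight 0: 1 codewords.
  weight 2: 1 codewords.
  weight 3: 6 codewords.
  weight 4: 5 codewords.
  weight 5: 2 codewords.
  weight 6: 1 codewords.
Minimum distance d = smallest w > 0 with A_w > 0 = 2.
Sanity: Σ A_w = 16 = 2^4 = 16 ✓.


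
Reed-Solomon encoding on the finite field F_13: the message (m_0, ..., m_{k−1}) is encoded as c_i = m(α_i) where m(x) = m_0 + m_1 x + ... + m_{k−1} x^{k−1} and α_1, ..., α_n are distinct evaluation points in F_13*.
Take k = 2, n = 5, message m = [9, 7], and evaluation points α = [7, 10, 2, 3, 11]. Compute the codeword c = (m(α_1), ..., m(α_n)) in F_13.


c = [6, 1, 10, 4, 8]

Message polynomial: m(x) = 9 + 7·x (mod 13).
For each evaluation point α_i, compute m(α_i) mod 13:
  α_1 = 7: Horner steps 7 → 6, so m(7) = 6.
  α_2 = 10: Horner steps 7 → 1, so m(10) = 1.
  α_3 = 2: Horner steps 7 → 10, so m(2) = 10.
  α_4 = 3: Horner steps 7 → 4, so m(3) = 4.
  α_5 = 11: Horner steps 7 → 8, so m(11) = 8.
Codeword c = [6, 1, 10, 4, 8] ∈ F_13^5.


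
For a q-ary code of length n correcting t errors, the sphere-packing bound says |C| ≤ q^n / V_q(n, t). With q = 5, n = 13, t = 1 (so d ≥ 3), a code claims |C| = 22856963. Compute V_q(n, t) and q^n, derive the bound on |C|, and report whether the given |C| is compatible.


V_q(n, t) = 53, q^n = 1220703125, Hamming bound = 23032134, |C| = 22856963 ≤ bound (satisfied).

Step 1: Compute V_q(n, t) = Σ_{j=0}^1 C(n, j) (q−1)^j.
  j = 0: C(13,0)·(4)^0 = 1·1 = 1.
  j = 1: C(13,1)·(4)^1 = 13·4 = 52.
  V_q(n, t) = 1 + 52 = 53.
Step 2: q^n = 5^13 = 1220703125.
Step 3: Hamming bound ⌊q^n / V_q(n,t)⌋ = ⌊1220703125/53⌋ = 23032134.
Step 4: Compare |C| = 22856963 to 23032134: satisfied.
The claimed |C| lies below the Hamming bound.


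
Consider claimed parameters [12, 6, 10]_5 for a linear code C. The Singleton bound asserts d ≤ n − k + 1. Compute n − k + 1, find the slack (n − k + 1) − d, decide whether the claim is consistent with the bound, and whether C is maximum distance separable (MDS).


Singleton RHS = n − k + 1 = 7, slack = -3, bound violated (no such code; not MDS).

Singleton bound: d ≤ n − k + 1.
Here n = 12, k = 6, so n − k + 1 = 7.
Given d = 10, check d ≤ 7: NO.
Slack = (n − k + 1) − d = -3.
The slack is negative: d = 10 exceeds n − k + 1 = 7 by 3, so the Singleton bound is violated and no linear [12, 6, 10]_5 code can exist. In particular it is not MDS (MDS requires d = n − k + 1 exactly).
Description: the claimed parameters are [12, 6, 10]_5; such a code would be impossible (violates the Singleton bound).


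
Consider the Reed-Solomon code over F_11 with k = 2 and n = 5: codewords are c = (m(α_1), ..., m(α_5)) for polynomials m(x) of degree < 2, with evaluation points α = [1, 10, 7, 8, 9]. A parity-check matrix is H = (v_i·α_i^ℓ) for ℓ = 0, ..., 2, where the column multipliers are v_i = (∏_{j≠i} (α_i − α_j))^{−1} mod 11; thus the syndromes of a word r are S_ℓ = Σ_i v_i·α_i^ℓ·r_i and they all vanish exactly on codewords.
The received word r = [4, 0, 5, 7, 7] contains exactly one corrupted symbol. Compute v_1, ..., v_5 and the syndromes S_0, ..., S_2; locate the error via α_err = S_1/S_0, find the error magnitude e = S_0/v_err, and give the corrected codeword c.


S = (7, 8, 6), error at position 5, error magnitude e = 9, c = [4, 0, 5, 7, 9].

Step 1: column multipliers v_i = (∏_{j≠i}(α_i − α_j))^{−1} mod 11.
  i = 1 (α = 1): (1−10)(1−7)(1−8)(1−9) = (−9)·(−6)·(−7)·(−8) = 3024 ≡ 10, so v_1 = 10^{−1} = 10 (mod 11).
  i = 2 (α = 10): (10−1)(10−7)(10−8)(10−9) = 9·3·2·1 = 54 ≡ 10, so v_2 = 10^{−1} = 10 (mod 11).
  i = 3 (α = 7): (7−1)(7−10)(7−8)(7−9) = 6·(−3)·(−1)·(−2) = −36 ≡ 8, so v_3 = 8^{−1} = 7 (mod 11).
  i = 4 (α = 8): (8−1)(8−10)(8−7)(8−9) = 7·(−2)·1·(−1) = 14 ≡ 3, so v_4 = 3^{−1} = 4 (mod 11).
  i = 5 (α = 9): (9−1)(9−10)(9−7)(9−8) = 8·(−1)·2·1 = −16 ≡ 6, so v_5 = 6^{−1} = 2 (mod 11).
  v = [10, 10, 7, 4, 2].
Step 2: syndromes of r = [4, 0, 5, 7, 7] (all sums mod 11).
  S_0 = Σ v_i r_i = 10·4 + 10·0 + 7·5 + 4·7 + 2·7 = 117 ≡ 7.
  S_1 = Σ v_i α_i r_i = 10·1·4 + 10·10·0 + 7·7·5 + 4·8·7 + 2·9·7 = 635 ≡ 8.
  α_i^2 mod 11 = [1, 1, 5, 9, 4].
  S_2 = Σ v_i α_i^2 r_i = 10·1·4 + 10·1·0 + 7·5·5 + 4·9·7 + 2·4·7 = 523 ≡ 6.
  S = (7, 8, 6) ≠ 0, so r is not a codeword (an error is present).
Step 3: locate the error. For a single error e at position i, S_ℓ = v_i·e·α_i^ℓ, so α_err = S_1/S_0.
  S_0^{−1} = 7^{−1} = 8 (mod 11), so α_err = 8·8 = 64 ≡ 9 = α_5. Error position i = 5.
  Consistency check: S_2/S_1 = 6·7 = 42 ≡ 9 = α_err ✓ (single-error assumption holds).
Step 4: error magnitude e = S_0/v_5 = S_0·∏_{j≠5}(α_5 − α_j) = 7·6 = 42 ≡ 9 (mod 11).
Step 5: correct position 5: c_5 = r_5 − e = 7 − 9 ≡ 9 (mod 11). Hence c = [4, 0, 5, 7, 9].
  Check: interpolating c through the α_i gives m(x) = 2 + 2·x (degree < 2) with m(α_i) = c_i for every i, so c is indeed a codeword.


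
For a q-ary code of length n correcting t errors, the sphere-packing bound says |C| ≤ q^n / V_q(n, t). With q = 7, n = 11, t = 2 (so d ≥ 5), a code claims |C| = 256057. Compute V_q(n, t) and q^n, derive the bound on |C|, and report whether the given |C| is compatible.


V_q(n, t) = 2047, q^n = 1977326743, Hamming bound = 965963, |C| = 256057 ≤ bound (satisfied).

Step 1: Compute V_q(n, t) = Σ_{j=0}^2 C(n, j) (q−1)^j.
  j = 0: C(11,0)·(6)^0 = 1·1 = 1.
  j = 1: C(11,1)·(6)^1 = 11·6 = 66.
  j = 2: C(11,2)·(6)^2 = 55·36 = 1980.
  V_q(n, t) = 1 + 66 + 1980 = 2047.
Step 2: q^n = 7^11 = 1977326743.
Step 3: Hamming bound ⌊q^n / V_q(n,t)⌋ = ⌊1977326743/2047⌋ = 965963.
Step 4: Compare |C| = 256057 to 965963: satisfied.
The claimed |C| lies below the Hamming bound.


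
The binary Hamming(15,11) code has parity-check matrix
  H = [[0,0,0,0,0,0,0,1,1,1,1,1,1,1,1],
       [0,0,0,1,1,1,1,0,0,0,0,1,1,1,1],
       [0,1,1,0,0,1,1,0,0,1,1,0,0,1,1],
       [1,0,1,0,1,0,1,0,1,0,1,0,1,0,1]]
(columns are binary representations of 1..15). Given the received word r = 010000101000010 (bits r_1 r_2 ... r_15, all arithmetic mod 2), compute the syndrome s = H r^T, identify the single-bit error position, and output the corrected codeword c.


s = (0, 0, 1, 0)^T, error position = 2, corrected codeword c = 000000101000010

Compute s = H r^T mod 2 one row at a time:
  s_1 = 0 + 1 + 0 + 0 + 0 + 0 + 1 + 0 = 2 ≡ 0 (mod 2).
  s_2 = 0 + 0 + 0 + 1 + 0 + 0 + 1 + 0 = 2 ≡ 0 (mod 2).
  s_3 = 1 + 0 + 0 + 1 + 0 + 0 + 1 + 0 = 3 ≡ 1 (mod 2).
  s_4 = 0 + 0 + 0 + 1 + 1 + 0 + 0 + 0 = 2 ≡ 0 (mod 2).
s = (0, 0, 1, 0)^T — this equals column 2 of H (binary 0010), so error is at position 2.
Correct: flip bit 2 of r = 010000101000010 to get c = 000000101000010.


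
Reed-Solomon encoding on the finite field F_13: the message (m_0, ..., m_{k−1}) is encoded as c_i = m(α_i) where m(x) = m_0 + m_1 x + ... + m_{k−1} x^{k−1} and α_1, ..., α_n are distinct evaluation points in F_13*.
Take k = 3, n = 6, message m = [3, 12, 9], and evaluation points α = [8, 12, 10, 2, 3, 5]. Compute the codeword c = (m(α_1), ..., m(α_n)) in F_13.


c = [12, 0, 9, 11, 3, 2]

Message polynomial: m(x) = 3 + 12·x + 9·x^2 (mod 13).
For each evaluation point α_i, compute m(α_i) mod 13:
  α_1 = 8: Horner steps 9 → 6 → 12, so m(8) = 12.
  α_2 = 12: Horner steps 9 → 3 → 0, so m(12) = 0.
  α_3 = 10: Horner steps 9 → 11 → 9, so m(10) = 9.
  α_4 = 2: Horner steps 9 → 4 → 11, so m(2) = 11.
  α_5 = 3: Horner steps 9 → 0 → 3, so m(3) = 3.
  α_6 = 5: Horner steps 9 → 5 → 2, so m(5) = 2.
Codeword c = [12, 0, 9, 11, 3, 2] ∈ F_13^6.


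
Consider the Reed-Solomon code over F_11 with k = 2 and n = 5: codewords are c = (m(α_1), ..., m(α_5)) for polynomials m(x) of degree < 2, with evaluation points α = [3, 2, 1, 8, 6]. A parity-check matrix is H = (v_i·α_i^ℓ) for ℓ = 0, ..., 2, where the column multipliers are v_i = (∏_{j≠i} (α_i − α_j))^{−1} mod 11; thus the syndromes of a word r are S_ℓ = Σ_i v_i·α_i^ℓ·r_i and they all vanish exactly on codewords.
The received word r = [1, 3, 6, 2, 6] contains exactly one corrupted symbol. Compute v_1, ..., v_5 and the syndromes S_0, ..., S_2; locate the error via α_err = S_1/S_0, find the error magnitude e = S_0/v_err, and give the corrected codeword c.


S = (3, 3, 3), error at position 3, error magnitude e = 1, c = [1, 3, 5, 2, 6].

Step 1: column multipliers v_i = (∏_{j≠i}(α_i − α_j))^{−1} mod 11.
  i = 1 (α = 3): (3−2)(3−1)(3−8)(3−6) = 1·2·(−5)·(−3) = 30 ≡ 8, so v_1 = 8^{−1} = 7 (mod 11).
  i = 2 (α = 2): (2−3)(2−1)(2−8)(2−6) = (−1)·1·(−6)·(−4) = −24 ≡ 9, so v_2 = 9^{−1} = 5 (mod 11).
  i = 3 (α = 1): (1−3)(1−2)(1−8)(1−6) = (−2)·(−1)·(−7)·(−5) = 70 ≡ 4, so v_3 = 4^{−1} = 3 (mod 11).
  i = 4 (α = 8): (8−3)(8−2)(8−1)(8−6) = 5·6·7·2 = 420 ≡ 2, so v_4 = 2^{−1} = 6 (mod 11).
  i = 5 (α = 6): (6−3)(6−2)(6−1)(6−8) = 3·4·5·(−2) = −120 ≡ 1, so v_5 = 1^{−1} = 1 (mod 11).
  v = [7, 5, 3, 6, 1].
Step 2: syndromes of r = [1, 3, 6, 2, 6] (all sums mod 11).
  S_0 = Σ v_i r_i = 7·1 + 5·3 + 3·6 + 6·2 + 1·6 = 58 ≡ 3.
  S_1 = Σ v_i α_i r_i = 7·3·1 + 5·2·3 + 3·1·6 + 6·8·2 + 1·6·6 = 201 ≡ 3.
  α_i^2 mod 11 = [9, 4, 1, 9, 3].
  S_2 = Σ v_i α_i^2 r_i = 7·9·1 + 5·4·3 + 3·1·6 + 6·9·2 + 1·3·6 = 267 ≡ 3.
  S = (3, 3, 3) ≠ 0, so r is not a codeword (an error is present).
Step 3: locate the error. For a single error e at position i, S_ℓ = v_i·e·α_i^ℓ, so α_err = S_1/S_0.
  S_0^{−1} = 3^{−1} = 4 (mod 11), so α_err = 3·4 = 12 ≡ 1 = α_3. Error position i = 3.
  Consistency check: S_2/S_1 = 3·4 = 12 ≡ 1 = α_err ✓ (single-error assumption holds).
Step 4: error magnitude e = S_0/v_3 = S_0·∏_{j≠3}(α_3 − α_j) = 3·4 = 12 ≡ 1 (mod 11).
Step 5: correct position 3: c_3 = r_3 − e = 6 − 1 ≡ 5 (mod 11). Hence c = [1, 3, 5, 2, 6].
  Check: interpolating c through the α_i gives m(x) = 7 + 9·x (degree < 2) with m(α_i) = c_i for every i, so c is indeed a codeword.


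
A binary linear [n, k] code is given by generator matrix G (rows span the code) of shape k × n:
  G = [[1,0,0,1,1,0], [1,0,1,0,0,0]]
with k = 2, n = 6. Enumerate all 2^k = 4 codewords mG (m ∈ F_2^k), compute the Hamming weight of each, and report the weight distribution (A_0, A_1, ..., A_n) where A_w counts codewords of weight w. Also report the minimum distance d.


Weight distribution: A_0 = 1, A_2 = 1, A_3 = 2. Minimum distance d = 2.

Enumerate all 2^2 = 4 messages m ∈ F_2^2.
For each, compute codeword c = mG in F_2^6, then tally its weight.
  m = 00 → c = 000000, weight = 0.
  m = 10 → c = 100110, weight = 3.
  m = 01 → c = 101000, weight = 2.
  m = 11 → c = 001110, weight = 3.
Tally weights:
  weight 0: 1 codewords.
  weight 2: 1 codewords.
  weight 3: 2 codewords.
Minimum distance d = smallest w > 0 with A_w > 0 = 2.
Sanity: Σ A_w = 4 = 2^2 = 4 ✓.


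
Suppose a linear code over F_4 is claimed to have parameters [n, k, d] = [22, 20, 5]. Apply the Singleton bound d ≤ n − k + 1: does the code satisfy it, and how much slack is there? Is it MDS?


Singleton RHS = n − k + 1 = 3, slack = -2, bound violated (no such code; not MDS).

Singleton bound: d ≤ n − k + 1.
Here n = 22, k = 20, so n − k + 1 = 3.
Given d = 5, check d ≤ 3: NO.
Slack = (n − k + 1) − d = -2.
The slack is negative: d = 5 exceeds n − k + 1 = 3 by 2, so the Singleton bound is violated and no linear [22, 20, 5]_4 code can exist. In particular it is not MDS (MDS requires d = n − k + 1 exactly).
Description: the claimed parameters are [22, 20, 5]_4; such a code would be impossible (violates the Singleton bound).


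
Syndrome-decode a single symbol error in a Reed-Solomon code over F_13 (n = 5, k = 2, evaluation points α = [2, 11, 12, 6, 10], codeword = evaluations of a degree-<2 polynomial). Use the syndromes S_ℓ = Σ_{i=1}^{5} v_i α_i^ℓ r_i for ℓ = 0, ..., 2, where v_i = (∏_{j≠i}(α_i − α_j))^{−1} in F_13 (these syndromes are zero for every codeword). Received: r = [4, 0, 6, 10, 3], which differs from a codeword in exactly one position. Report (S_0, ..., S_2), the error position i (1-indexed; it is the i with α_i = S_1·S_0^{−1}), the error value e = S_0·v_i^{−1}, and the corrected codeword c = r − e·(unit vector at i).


S = (4, 5, 3), error at position 2, error magnitude e = 2, c = [4, 11, 6, 10, 3].

Step 1: column multipliers v_i = (∏_{j≠i}(α_i − α_j))^{−1} mod 13.
  i = 1 (α = 2): (2−11)(2−12)(2−6)(2−10) = (−9)·(−10)·(−4)·(−8) = 2880 ≡ 7, so v_1 = 7^{−1} = 2 (mod 13).
  i = 2 (α = 11): (11−2)(11−12)(11−6)(11−10) = 9·(−1)·5·1 = −45 ≡ 7, so v_2 = 7^{−1} = 2 (mod 13).
  i = 3 (α = 12): (12−2)(12−11)(12−6)(12−10) = 10·1·6·2 = 120 ≡ 3, so v_3 = 3^{−1} = 9 (mod 13).
  i = 4 (α = 6): (6−2)(6−11)(6−12)(6−10) = 4·(−5)·(−6)·(−4) = −480 ≡ 1, so v_4 = 1^{−1} = 1 (mod 13).
  i = 5 (α = 10): (10−2)(10−11)(10−12)(10−6) = 8·(−1)·(−2)·4 = 64 ≡ 12, so v_5 = 12^{−1} = 12 (mod 13).
  v = [2, 2, 9, 1, 12].
Step 2: syndromes of r = [4, 0, 6, 10, 3] (all sums mod 13).
  S_0 = Σ v_i r_i = 2·4 + 2·0 + 9·6 + 1·10 + 12·3 = 108 ≡ 4.
  S_1 = Σ v_i α_i r_i = 2·2·4 + 2·11·0 + 9·12·6 + 1·6·10 + 12·10·3 = 1084 ≡ 5.
  α_i^2 mod 13 = [4, 4, 1, 10, 9].
  S_2 = Σ v_i α_i^2 r_i = 2·4·4 + 2·4·0 + 9·1·6 + 1·10·10 + 12·9·3 = 510 ≡ 3.
  S = (4, 5, 3) ≠ 0, so r is not a codeword (an error is present).
Step 3: locate the error. For a single error e at position i, S_ℓ = v_i·e·α_i^ℓ, so α_err = S_1/S_0.
  S_0^{−1} = 4^{−1} = 10 (mod 13), so α_err = 5·10 = 50 ≡ 11 = α_2. Error position i = 2.
  Consistency check: S_2/S_1 = 3·8 = 24 ≡ 11 = α_err ✓ (single-error assumption holds).
Step 4: error magnitude e = S_0/v_2 = S_0·∏_{j≠2}(α_2 − α_j) = 4·7 = 28 ≡ 2 (mod 13).
Step 5: correct position 2: c_2 = r_2 − e = 0 − 2 ≡ 11 (mod 13). Hence c = [4, 11, 6, 10, 3].
  Check: interpolating c through the α_i gives m(x) = 1 + 8·x (degree < 2) with m(α_i) = c_i for every i, so c is indeed a codeword.


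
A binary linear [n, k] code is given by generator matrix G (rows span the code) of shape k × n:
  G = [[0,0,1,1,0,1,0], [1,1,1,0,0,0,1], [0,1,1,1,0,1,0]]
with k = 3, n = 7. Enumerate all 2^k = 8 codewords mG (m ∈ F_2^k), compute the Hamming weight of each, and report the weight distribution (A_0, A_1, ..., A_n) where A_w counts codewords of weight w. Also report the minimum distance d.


Weight distribution: A_0 = 1, A_1 = 1, A_3 = 2, A_4 = 3, A_5 = 1. Minimum distance d = 1.

Enumerate all 2^3 = 8 messages m ∈ F_2^3.
For each, compute codeword c = mG in F_2^7, then tally its weight.
  m = 000 → c = 0000000, weight = 0.
  m = 100 → c = 0011010, weight = 3.
  m = 010 → c = 1110001, weight = 4.
  m = 110 → c = 1101011, weight = 5.
  m = 001 → c = 0111010, weight = 4.
  m = 101 → c = 0100000, weight = 1.
  m = 011 → c = 1001011, weight = 4.
  m = 111 → c = 1010001, weight = 3.
Tally weights:
  weight 0: 1 codewords.
  weight 1: 1 codewords.
  weight 3: 2 codewords.
  weight 4: 3 codewords.
  weight 5: 1 codewords.
Minimum distance d = smallest w > 0 with A_w > 0 = 1.
Sanity: Σ A_w = 8 = 2^3 = 8 ✓.


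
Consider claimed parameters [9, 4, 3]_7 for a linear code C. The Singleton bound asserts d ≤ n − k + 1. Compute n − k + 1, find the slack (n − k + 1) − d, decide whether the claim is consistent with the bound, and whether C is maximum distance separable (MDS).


Singleton RHS = n − k + 1 = 6, slack = 3, bound satisfied, not MDS.

Singleton bound: d ≤ n − k + 1.
Here n = 9, k = 4, so n − k + 1 = 6.
Given d = 3, check d ≤ 6: YES.
Slack = (n − k + 1) − d = 3.
The code is NOT MDS (slack = 3 > 0).
Description: the claimed parameters are [9, 4, 3]_7; such a code would be non-MDS.


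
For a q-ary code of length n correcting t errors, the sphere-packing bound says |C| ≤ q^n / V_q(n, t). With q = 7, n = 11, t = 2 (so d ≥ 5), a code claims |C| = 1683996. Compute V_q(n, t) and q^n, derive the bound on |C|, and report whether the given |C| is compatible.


V_q(n, t) = 2047, q^n = 1977326743, Hamming bound = 965963, |C| = 1683996 > bound (violated).

Step 1: Compute V_q(n, t) = Σ_{j=0}^2 C(n, j) (q−1)^j.
  j = 0: C(11,0)·(6)^0 = 1·1 = 1.
  j = 1: C(11,1)·(6)^1 = 11·6 = 66.
  j = 2: C(11,2)·(6)^2 = 55·36 = 1980.
  V_q(n, t) = 1 + 66 + 1980 = 2047.
Step 2: q^n = 7^11 = 1977326743.
Step 3: Hamming bound ⌊q^n / V_q(n,t)⌋ = ⌊1977326743/2047⌋ = 965963.
Step 4: Compare |C| = 1683996 to 965963: violated.
The claimed |C| lies above the Hamming bound, so no 7-ary code of length 11 with d ≥ 5 can have 1683996 codewords.


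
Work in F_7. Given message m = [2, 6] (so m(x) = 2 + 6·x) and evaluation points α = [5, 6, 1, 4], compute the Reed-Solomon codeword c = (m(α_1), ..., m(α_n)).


c = [4, 3, 1, 5]

Message polynomial: m(x) = 2 + 6·x (mod 7).
For each evaluation point α_i, compute m(α_i) mod 7:
  α_1 = 5: Horner steps 6 → 4, so m(5) = 4.
  α_2 = 6: Horner steps 6 → 3, so m(6) = 3.
  α_3 = 1: Horner steps 6 → 1, so m(1) = 1.
  α_4 = 4: Horner steps 6 → 5, so m(4) = 5.
Codeword c = [4, 3, 1, 5] ∈ F_7^4.


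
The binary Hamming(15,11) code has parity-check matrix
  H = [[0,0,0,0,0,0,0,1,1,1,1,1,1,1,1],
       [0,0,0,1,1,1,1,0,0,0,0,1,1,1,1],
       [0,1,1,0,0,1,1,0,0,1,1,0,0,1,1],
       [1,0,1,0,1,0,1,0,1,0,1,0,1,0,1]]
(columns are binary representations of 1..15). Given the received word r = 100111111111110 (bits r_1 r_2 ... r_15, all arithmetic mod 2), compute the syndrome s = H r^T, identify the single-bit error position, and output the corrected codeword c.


s = (1, 1, 1, 0)^T, error position = 14, corrected codeword c = 100111111111100

Compute s = H r^T mod 2 one row at a time:
  s_1 = 1 + 1 + 1 + 1 + 1 + 1 + 1 + 0 = 7 ≡ 1 (mod 2).
  s_2 = 1 + 1 + 1 + 1 + 1 + 1 + 1 + 0 = 7 ≡ 1 (mod 2).
  s_3 = 0 + 0 + 1 + 1 + 1 + 1 + 1 + 0 = 5 ≡ 1 (mod 2).
  s_4 = 1 + 0 + 1 + 1 + 1 + 1 + 1 + 0 = 6 ≡ 0 (mod 2).
s = (1, 1, 1, 0)^T — this equals column 14 of H (binary 1110), so error is at position 14.
Correct: flip bit 14 of r = 100111111111110 to get c = 100111111111100.


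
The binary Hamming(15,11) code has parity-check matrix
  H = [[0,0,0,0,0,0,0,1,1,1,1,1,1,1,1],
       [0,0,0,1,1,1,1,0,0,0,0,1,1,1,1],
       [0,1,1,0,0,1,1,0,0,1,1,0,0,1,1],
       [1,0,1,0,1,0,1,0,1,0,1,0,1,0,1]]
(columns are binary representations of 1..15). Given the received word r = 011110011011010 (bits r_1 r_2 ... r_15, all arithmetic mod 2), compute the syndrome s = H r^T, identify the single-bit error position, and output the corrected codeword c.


s = (1, 0, 0, 0)^T, error position = 8, corrected codeword c = 011110001011010

Compute s = H r^T mod 2 one row at a time:
  s_1 = 1 + 1 + 0 + 1 + 1 + 0 + 1 + 0 = 5 ≡ 1 (mod 2).
  s_2 = 1 + 1 + 0 + 0 + 1 + 0 + 1 + 0 = 4 ≡ 0 (mod 2).
  s_3 = 1 + 1 + 0 + 0 + 0 + 1 + 1 + 0 = 4 ≡ 0 (mod 2).
  s_4 = 0 + 1 + 1 + 0 + 1 + 1 + 0 + 0 = 4 ≡ 0 (mod 2).
s = (1, 0, 0, 0)^T — this equals column 8 of H (binary 1000), so error is at position 8.
Correct: flip bit 8 of r = 011110011011010 to get c = 011110001011010.


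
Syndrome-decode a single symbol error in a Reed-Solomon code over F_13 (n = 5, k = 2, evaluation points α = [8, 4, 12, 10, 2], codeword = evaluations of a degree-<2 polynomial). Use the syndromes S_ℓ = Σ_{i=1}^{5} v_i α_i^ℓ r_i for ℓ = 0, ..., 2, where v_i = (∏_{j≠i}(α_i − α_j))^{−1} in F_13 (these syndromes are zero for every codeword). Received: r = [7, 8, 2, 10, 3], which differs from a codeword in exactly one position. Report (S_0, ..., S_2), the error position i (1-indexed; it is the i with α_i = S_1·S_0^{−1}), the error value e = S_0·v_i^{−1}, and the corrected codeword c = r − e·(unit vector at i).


S = (8, 12, 5), error at position 1, error magnitude e = 2, c = [5, 8, 2, 10, 3].

Step 1: column multipliers v_i = (∏_{j≠i}(α_i − α_j))^{−1} mod 13.
  i = 1 (α = 8): (8−4)(8−12)(8−10)(8−2) = 4·(−4)·(−2)·6 = 192 ≡ 10, so v_1 = 10^{−1} = 4 (mod 13).
  i = 2 (α = 4): (4−8)(4−12)(4−10)(4−2) = (−4)·(−8)·(−6)·2 = −384 ≡ 6, so v_2 = 6^{−1} = 11 (mod 13).
  i = 3 (α = 12): (12−8)(12−4)(12−10)(12−2) = 4·8·2·10 = 640 ≡ 3, so v_3 = 3^{−1} = 9 (mod 13).
  i = 4 (α = 10): (10−8)(10−4)(10−12)(10−2) = 2·6·(−2)·8 = −192 ≡ 3, so v_4 = 3^{−1} = 9 (mod 13).
  i = 5 (α = 2): (2−8)(2−4)(2−12)(2−10) = (−6)·(−2)·(−10)·(−8) = 960 ≡ 11, so v_5 = 11^{−1} = 6 (mod 13).
  v = [4, 11, 9, 9, 6].
Step 2: syndromes of r = [7, 8, 2, 10, 3] (all sums mod 13).
  S_0 = Σ v_i r_i = 4·7 + 11·8 + 9·2 + 9·10 + 6·3 = 242 ≡ 8.
  S_1 = Σ v_i α_i r_i = 4·8·7 + 11·4·8 + 9·12·2 + 9·10·10 + 6·2·3 = 1728 ≡ 12.
  α_i^2 mod 13 = [12, 3, 1, 9, 4].
  S_2 = Σ v_i α_i^2 r_i = 4·12·7 + 11·3·8 + 9·1·2 + 9·9·10 + 6·4·3 = 1500 ≡ 5.
  S = (8, 12, 5) ≠ 0, so r is not a codeword (an error is present).
Step 3: locate the error. For a single error e at position i, S_ℓ = v_i·e·α_i^ℓ, so α_err = S_1/S_0.
  S_0^{−1} = 8^{−1} = 5 (mod 13), so α_err = 12·5 = 60 ≡ 8 = α_1. Error position i = 1.
  Consistency check: S_2/S_1 = 5·12 = 60 ≡ 8 = α_err ✓ (single-error assumption holds).
Step 4: error magnitude e = S_0/v_1 = S_0·∏_{j≠1}(α_1 − α_j) = 8·10 = 80 ≡ 2 (mod 13).
Step 5: correct position 1: c_1 = r_1 − e = 7 − 2 ≡ 5 (mod 13). Hence c = [5, 8, 2, 10, 3].
  Check: interpolating c through the α_i gives m(x) = 11 + 9·x (degree < 2) with m(α_i) = c_i for every i, so c is indeed a codeword.


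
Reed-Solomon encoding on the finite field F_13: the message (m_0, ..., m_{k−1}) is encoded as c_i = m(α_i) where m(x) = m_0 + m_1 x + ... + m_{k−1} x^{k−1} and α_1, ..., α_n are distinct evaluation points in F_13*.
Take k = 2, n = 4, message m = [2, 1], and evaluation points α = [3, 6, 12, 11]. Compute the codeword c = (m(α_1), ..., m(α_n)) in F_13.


c = [5, 8, 1, 0]

Message polynomial: m(x) = 2 + 1·x (mod 13).
For each evaluation point α_i, compute m(α_i) mod 13:
  α_1 = 3: Horner steps 1 → 5, so m(3) = 5.
  α_2 = 6: Horner steps 1 → 8, so m(6) = 8.
  α_3 = 12: Horner steps 1 → 1, so m(12) = 1.
  α_4 = 11: Horner steps 1 → 0, so m(11) = 0.
Codeword c = [5, 8, 1, 0] ∈ F_13^4.


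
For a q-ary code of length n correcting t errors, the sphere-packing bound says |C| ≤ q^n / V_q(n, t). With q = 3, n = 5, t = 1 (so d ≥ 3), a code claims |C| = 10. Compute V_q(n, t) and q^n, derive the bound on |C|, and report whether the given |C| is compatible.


V_q(n, t) = 11, q^n = 243, Hamming bound = 22, |C| = 10 ≤ bound (satisfied).

Step 1: Compute V_q(n, t) = Σ_{j=0}^1 C(n, j) (q−1)^j.
  j = 0: C(5,0)·(2)^0 = 1·1 = 1.
  j = 1: C(5,1)·(2)^1 = 5·2 = 10.
  V_q(n, t) = 1 + 10 = 11.
Step 2: q^n = 3^5 = 243.
Step 3: Hamming bound ⌊q^n / V_q(n,t)⌋ = ⌊243/11⌋ = 22.
Step 4: Compare |C| = 10 to 22: satisfied.
The claimed |C| lies below the Hamming bound.


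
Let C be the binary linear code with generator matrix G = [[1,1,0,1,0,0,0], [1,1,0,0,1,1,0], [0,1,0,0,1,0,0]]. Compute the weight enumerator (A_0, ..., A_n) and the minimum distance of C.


Weight distribution: A_0 = 1, A_2 = 2, A_3 = 4, A_4 = 1. Minimum distance d = 2.

Enumerate all 2^3 = 8 messages m ∈ F_2^3.
For each, compute codeword c = mG in F_2^7, then tally its weight.
  m = 000 → c = 0000000, weight = 0.
  m = 100 → c = 1101000, weight = 3.
  m = 010 → c = 1100110, weight = 4.
  m = 110 → c = 0001110, weight = 3.
  m = 001 → c = 0100100, weight = 2.
  m = 101 → c = 1001100, weight = 3.
  m = 011 → c = 1000010, weight = 2.
  m = 111 → c = 0101010, weight = 3.
Tally weights:
  weight 0: 1 codewords.
  weight 2: 2 codewords.
  weight 3: 4 codewords.
  weight 4: 1 codewords.
Minimum distance d = smallest w > 0 with A_w > 0 = 2.
Sanity: Σ A_w = 8 = 2^3 = 8 ✓.


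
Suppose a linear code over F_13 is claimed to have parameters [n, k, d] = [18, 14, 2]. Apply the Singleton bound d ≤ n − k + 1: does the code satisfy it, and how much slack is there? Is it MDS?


Singleton RHS = n − k + 1 = 5, slack = 3, bound satisfied, not MDS.

Singleton bound: d ≤ n − k + 1.
Here n = 18, k = 14, so n − k + 1 = 5.
Given d = 2, check d ≤ 5: YES.
Slack = (n − k + 1) − d = 3.
The code is NOT MDS (slack = 3 > 0).
Description: the claimed parameters are [18, 14, 2]_13; such a code would be non-MDS.


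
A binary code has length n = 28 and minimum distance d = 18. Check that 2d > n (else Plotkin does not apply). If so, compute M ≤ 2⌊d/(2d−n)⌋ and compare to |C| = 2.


Plotkin bound M ≤ 4; given |C| = 2 ≤ bound (satisfied).

Check applicability: 2d = 36, n = 28.
2d − n = 8 > 0, so Plotkin applies.
Compute d/(2d−n) = 18/8 ≈ 2.2500.
⌊d/(2d−n)⌋ = 2.
Plotkin bound: M ≤ 2·2 = 4.
Given |C| = 2, check: satisfied.
This |C| is below the Plotkin bound.


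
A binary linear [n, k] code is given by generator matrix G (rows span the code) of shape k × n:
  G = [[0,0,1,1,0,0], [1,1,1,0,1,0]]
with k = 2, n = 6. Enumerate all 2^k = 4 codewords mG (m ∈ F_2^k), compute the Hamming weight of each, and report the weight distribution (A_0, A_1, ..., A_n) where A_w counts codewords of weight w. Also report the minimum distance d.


Weight distribution: A_0 = 1, A_2 = 1, A_4 = 2. Minimum distance d = 2.

Enumerate all 2^2 = 4 messages m ∈ F_2^2.
For each, compute codeword c = mG in F_2^6, then tally its weight.
  m = 00 → c = 000000, weight = 0.
  m = 10 → c = 001100, weight = 2.
  m = 01 → c = 111010, weight = 4.
  m = 11 → c = 110110, weight = 4.
Tally weights:
  weight 0: 1 codewords.
  weight 2: 1 codewords.
  weight 4: 2 codewords.
Minimum distance d = smallest w > 0 with A_w > 0 = 2.
Sanity: Σ A_w = 4 = 2^2 = 4 ✓.
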